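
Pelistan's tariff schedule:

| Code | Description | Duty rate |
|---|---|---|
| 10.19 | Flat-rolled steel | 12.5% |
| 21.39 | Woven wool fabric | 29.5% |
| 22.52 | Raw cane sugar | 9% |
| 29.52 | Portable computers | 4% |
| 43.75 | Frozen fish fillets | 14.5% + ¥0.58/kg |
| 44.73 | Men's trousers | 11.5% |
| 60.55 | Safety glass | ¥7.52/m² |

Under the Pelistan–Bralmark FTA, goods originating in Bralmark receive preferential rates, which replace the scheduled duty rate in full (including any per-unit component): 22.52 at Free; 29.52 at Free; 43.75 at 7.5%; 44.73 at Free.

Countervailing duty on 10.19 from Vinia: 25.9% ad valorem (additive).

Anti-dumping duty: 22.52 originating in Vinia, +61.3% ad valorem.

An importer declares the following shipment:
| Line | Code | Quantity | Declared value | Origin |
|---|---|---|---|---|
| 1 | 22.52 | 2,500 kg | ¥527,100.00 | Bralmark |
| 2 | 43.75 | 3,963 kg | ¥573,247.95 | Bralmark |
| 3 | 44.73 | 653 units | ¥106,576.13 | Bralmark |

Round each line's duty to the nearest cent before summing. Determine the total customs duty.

¥42,993.60

Line 1 (22.52, Bralmark, 2,500 kg, ¥527,100.00):
Base rate for 22.52 is 9%.
Origin Bralmark qualifies under the Pelistan–Bralmark agreement and 22.52 is covered: preferential rate Free applies instead.
The additional-duty order on 22.52 targets Vinia, not Bralmark; it does not apply.
Duty = ¥527,100.00 × 0% = ¥0.00.
Line 2 (43.75, Bralmark, 3,963 kg, ¥573,247.95):
Base rate for 43.75 is 14.5% + ¥0.58/kg.
Origin Bralmark qualifies under the Pelistan–Bralmark agreement and 43.75 is covered: preferential rate 7.5% applies instead.
Duty = ¥573,247.95 × 7.5% = ¥42,993.60.
Line 3 (44.73, Bralmark, 653 units, ¥106,576.13):
Base rate for 44.73 is 11.5%.
Origin Bralmark qualifies under the Pelistan–Bralmark agreement and 44.73 is covered: preferential rate Free applies instead.
Duty = ¥106,576.13 × 0% = ¥0.00.
Total = ¥0.00 + ¥42,993.60 + ¥0.00 = ¥42,993.60.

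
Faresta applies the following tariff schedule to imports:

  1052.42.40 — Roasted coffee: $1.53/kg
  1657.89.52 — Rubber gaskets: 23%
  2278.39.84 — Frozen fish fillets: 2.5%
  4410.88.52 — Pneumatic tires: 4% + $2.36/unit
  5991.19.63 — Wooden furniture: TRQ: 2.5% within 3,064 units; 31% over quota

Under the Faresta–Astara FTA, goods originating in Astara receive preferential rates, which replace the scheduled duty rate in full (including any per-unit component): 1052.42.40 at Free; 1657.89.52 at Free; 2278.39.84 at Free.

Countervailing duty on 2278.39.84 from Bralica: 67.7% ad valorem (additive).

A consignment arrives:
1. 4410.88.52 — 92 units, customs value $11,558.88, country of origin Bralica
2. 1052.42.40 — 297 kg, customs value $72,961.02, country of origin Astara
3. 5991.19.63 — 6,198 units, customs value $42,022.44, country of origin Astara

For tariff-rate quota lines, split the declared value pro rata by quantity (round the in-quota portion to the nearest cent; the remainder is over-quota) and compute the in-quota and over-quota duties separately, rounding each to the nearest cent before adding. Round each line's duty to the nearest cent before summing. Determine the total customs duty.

Line 1 (4410.88.52, Bralica, 92 units, $11,558.88):
Base rate for 4410.88.52 is 4% + $2.36/unit.
Duty = $11,558.88 × 4% + 92 × $2.36 = $679.48.
Line 2 (1052.42.40, Astara, 297 kg, $72,961.02):
Base rate for 1052.42.40 is $1.53/kg.
Origin Astara qualifies under the Faresta–Astara agreement and 1052.42.40 is covered: preferential rate Free applies instead.
Duty = $72,961.02 × 0% = $0.00.
Line 3 (5991.19.63, Astara, 6,198 units, $42,022.44):
Code 5991.19.63 is under a tariff-rate quota (threshold 3,064 units). In-quota: 3,064 units at 2.5%; over-quota: 3,134 units at 31%.
Pro-rata value split: in-quota = $42,022.44 × 3,064/6,198 = $20,773.92; over-quota = $42,022.44 − $20,773.92 = $21,248.52.
In-quota duty = $20,773.92 × 2.5% = $519.35. Over-quota duty = $21,248.52 × 31% = $6,587.04.
Line duty = $519.35 + $6,587.04 = $7,106.39.
Total = $679.48 + $0.00 + $7,106.39 = $7,785.87.

$7,785.87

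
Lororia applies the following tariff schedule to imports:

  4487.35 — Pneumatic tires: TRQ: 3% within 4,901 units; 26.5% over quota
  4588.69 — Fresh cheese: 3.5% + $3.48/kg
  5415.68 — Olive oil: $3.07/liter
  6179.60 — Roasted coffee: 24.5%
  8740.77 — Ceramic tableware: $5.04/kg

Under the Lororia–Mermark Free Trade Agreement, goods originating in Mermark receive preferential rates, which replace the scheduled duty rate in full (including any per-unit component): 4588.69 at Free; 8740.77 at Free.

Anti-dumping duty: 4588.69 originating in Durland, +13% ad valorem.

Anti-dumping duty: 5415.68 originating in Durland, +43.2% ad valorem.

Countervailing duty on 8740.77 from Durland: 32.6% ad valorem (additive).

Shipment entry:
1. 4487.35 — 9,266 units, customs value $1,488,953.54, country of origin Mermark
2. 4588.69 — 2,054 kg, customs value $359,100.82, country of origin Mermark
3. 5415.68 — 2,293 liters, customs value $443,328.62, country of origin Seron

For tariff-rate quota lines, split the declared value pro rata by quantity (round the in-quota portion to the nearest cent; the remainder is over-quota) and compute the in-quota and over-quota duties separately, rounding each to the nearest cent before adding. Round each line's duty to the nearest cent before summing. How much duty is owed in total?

Line 1 (4487.35, Mermark, 9,266 units, $1,488,953.54):
Code 4487.35 is under a tariff-rate quota (threshold 4,901 units). In-quota: 4,901 units at 3%; over-quota: 4,365 units at 26.5%.
Pro-rata value split: in-quota = $1,488,953.54 × 4,901/9,266 = $787,541.69; over-quota = $1,488,953.54 − $787,541.69 = $701,411.85.
In-quota duty = $787,541.69 × 3% = $23,626.25. Over-quota duty = $701,411.85 × 26.5% = $185,874.14.
Line duty = $23,626.25 + $185,874.14 = $209,500.39.
Line 2 (4588.69, Mermark, 2,054 kg, $359,100.82):
Base rate for 4588.69 is 3.5% + $3.48/kg.
Origin Mermark qualifies under the Lororia–Mermark agreement and 4588.69 is covered: preferential rate Free applies instead.
The additional-duty order on 4588.69 targets Durland, not Mermark; it does not apply.
Duty = $359,100.82 × 0% = $0.00.
Line 3 (5415.68, Seron, 2,293 liters, $443,328.62):
Base rate for 5415.68 is $3.07/liter.
The additional-duty order on 5415.68 targets Durland, not Seron; it does not apply.
Duty = 2,293 × $3.07 = $7,039.51.
Total = $209,500.39 + $0.00 + $7,039.51 = $216,539.90.

$216,539.90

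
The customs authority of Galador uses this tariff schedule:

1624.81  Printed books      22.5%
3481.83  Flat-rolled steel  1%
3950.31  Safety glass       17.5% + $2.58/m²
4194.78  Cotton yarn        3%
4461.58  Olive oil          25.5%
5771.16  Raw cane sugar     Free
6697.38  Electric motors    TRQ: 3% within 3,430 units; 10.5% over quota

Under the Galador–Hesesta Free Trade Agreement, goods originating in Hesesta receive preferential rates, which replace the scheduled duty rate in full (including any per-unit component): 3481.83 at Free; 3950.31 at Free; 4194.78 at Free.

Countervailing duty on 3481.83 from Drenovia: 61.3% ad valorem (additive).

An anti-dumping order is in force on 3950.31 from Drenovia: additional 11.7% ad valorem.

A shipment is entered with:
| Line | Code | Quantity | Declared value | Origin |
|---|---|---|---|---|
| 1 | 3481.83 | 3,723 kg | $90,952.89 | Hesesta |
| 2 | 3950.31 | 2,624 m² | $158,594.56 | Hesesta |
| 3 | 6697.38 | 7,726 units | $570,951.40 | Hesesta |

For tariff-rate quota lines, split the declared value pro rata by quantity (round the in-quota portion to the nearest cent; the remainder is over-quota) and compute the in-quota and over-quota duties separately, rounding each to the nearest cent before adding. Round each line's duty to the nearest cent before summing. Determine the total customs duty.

Line 1 (3481.83, Hesesta, 3,723 kg, $90,952.89):
Base rate for 3481.83 is 1%.
Origin Hesesta qualifies under the Galador–Hesesta agreement and 3481.83 is covered: preferential rate Free applies instead.
The additional-duty order on 3481.83 targets Drenovia, not Hesesta; it does not apply.
Duty = $90,952.89 × 0% = $0.00.
Line 2 (3950.31, Hesesta, 2,624 m², $158,594.56):
Base rate for 3950.31 is 17.5% + $2.58/m².
Origin Hesesta qualifies under the Galador–Hesesta agreement and 3950.31 is covered: preferential rate Free applies instead.
The additional-duty order on 3950.31 targets Drenovia, not Hesesta; it does not apply.
Duty = $158,594.56 × 0% = $0.00.
Line 3 (6697.38, Hesesta, 7,726 units, $570,951.40):
Code 6697.38 is under a tariff-rate quota (threshold 3,430 units). In-quota: 3,430 units at 3%; over-quota: 4,296 units at 10.5%.
Pro-rata value split: in-quota = $570,951.40 × 3,430/7,726 = $253,477.00; over-quota = $570,951.40 − $253,477.00 = $317,474.40.
In-quota duty = $253,477.00 × 3% = $7,604.31. Over-quota duty = $317,474.40 × 10.5% = $33,334.81.
Line duty = $7,604.31 + $33,334.81 = $40,939.12.
Total = $0.00 + $0.00 + $40,939.12 = $40,939.12.

$40,939.12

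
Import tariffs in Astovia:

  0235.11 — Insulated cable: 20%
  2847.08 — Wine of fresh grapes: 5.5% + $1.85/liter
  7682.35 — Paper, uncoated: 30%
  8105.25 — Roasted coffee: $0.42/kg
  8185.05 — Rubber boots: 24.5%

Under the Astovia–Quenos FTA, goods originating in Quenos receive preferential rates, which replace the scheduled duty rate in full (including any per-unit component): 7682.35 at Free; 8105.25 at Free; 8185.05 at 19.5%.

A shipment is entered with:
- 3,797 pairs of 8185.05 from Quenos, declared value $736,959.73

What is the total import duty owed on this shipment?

$143,707.15

Line 1 (8185.05, Quenos, 3,797 pairs, $736,959.73):
Base rate for 8185.05 is 24.5%.
Origin Quenos qualifies under the Astovia–Quenos agreement and 8185.05 is covered: preferential rate 19.5% applies instead.
Duty = $736,959.73 × 19.5% = $143,707.15.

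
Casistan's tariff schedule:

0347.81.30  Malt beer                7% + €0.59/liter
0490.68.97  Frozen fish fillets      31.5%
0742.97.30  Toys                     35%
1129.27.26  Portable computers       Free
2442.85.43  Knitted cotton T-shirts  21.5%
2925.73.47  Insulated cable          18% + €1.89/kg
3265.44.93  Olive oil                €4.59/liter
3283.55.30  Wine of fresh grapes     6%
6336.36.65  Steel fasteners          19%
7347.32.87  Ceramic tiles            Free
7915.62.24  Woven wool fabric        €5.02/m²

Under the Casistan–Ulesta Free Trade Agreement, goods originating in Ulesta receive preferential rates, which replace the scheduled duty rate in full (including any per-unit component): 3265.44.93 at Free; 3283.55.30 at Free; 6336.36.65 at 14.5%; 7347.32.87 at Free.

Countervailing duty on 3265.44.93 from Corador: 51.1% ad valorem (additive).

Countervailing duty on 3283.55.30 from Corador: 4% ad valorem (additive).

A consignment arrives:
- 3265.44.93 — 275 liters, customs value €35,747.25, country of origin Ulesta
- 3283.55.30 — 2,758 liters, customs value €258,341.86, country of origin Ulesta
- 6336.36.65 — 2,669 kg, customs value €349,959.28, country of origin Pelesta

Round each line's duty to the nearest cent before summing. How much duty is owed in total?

€66,492.26

Line 1 (3265.44.93, Ulesta, 275 liters, €35,747.25):
Base rate for 3265.44.93 is €4.59/liter.
Origin Ulesta qualifies under the Casistan–Ulesta agreement and 3265.44.93 is covered: preferential rate Free applies instead.
The additional-duty order on 3265.44.93 targets Corador, not Ulesta; it does not apply.
Duty = €35,747.25 × 0% = €0.00.
Line 2 (3283.55.30, Ulesta, 2,758 liters, €258,341.86):
Base rate for 3283.55.30 is 6%.
Origin Ulesta qualifies under the Casistan–Ulesta agreement and 3283.55.30 is covered: preferential rate Free applies instead.
The additional-duty order on 3283.55.30 targets Corador, not Ulesta; it does not apply.
Duty = €258,341.86 × 0% = €0.00.
Line 3 (6336.36.65, Pelesta, 2,669 kg, €349,959.28):
Base rate for 6336.36.65 is 19%.
6336.36.65 has an FTA preferential rate, but origin Pelesta is not Ulesta; base rate stands.
Duty = €349,959.28 × 19% = €66,492.26.
Total = €0.00 + €0.00 + €66,492.26 = €66,492.26.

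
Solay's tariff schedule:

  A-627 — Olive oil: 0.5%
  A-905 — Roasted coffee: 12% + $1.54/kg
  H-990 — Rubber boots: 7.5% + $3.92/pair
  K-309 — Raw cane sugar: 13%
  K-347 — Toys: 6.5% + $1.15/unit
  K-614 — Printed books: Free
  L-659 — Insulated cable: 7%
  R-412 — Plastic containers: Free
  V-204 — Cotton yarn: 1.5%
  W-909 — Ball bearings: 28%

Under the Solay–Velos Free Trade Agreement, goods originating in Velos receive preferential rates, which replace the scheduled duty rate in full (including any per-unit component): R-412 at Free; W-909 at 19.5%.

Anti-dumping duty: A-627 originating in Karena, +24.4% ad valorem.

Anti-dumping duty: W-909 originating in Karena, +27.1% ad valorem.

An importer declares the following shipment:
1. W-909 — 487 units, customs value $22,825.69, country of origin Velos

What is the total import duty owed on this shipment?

$4,451.01

Line 1 (W-909, Velos, 487 units, $22,825.69):
Base rate for W-909 is 28%.
Origin Velos qualifies under the Solay–Velos agreement and W-909 is covered: preferential rate 19.5% applies instead.
The additional-duty order on W-909 targets Karena, not Velos; it does not apply.
Duty = $22,825.69 × 19.5% = $4,451.01.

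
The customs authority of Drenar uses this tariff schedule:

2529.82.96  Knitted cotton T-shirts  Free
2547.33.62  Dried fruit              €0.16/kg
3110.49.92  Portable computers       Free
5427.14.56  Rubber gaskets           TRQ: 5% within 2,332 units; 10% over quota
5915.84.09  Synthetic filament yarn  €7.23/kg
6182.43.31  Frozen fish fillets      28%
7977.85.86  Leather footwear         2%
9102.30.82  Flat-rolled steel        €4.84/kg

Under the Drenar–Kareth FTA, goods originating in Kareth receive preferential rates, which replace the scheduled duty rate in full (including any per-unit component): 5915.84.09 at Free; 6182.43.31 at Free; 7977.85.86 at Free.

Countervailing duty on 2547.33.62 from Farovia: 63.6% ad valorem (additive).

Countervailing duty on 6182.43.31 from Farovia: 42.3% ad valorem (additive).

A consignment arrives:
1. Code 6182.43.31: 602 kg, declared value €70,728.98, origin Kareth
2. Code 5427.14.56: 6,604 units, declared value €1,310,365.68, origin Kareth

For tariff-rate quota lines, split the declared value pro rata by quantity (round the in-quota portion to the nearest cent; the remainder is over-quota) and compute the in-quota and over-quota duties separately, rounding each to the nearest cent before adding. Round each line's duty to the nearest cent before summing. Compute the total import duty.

€107,900.79

Line 1 (6182.43.31, Kareth, 602 kg, €70,728.98):
Base rate for 6182.43.31 is 28%.
Origin Kareth qualifies under the Drenar–Kareth agreement and 6182.43.31 is covered: preferential rate Free applies instead.
The additional-duty order on 6182.43.31 targets Farovia, not Kareth; it does not apply.
Duty = €70,728.98 × 0% = €0.00.
Line 2 (5427.14.56, Kareth, 6,604 units, €1,310,365.68):
Code 5427.14.56 is under a tariff-rate quota (threshold 2,332 units). In-quota: 2,332 units at 5%; over-quota: 4,272 units at 10%.
Pro-rata value split: in-quota = €1,310,365.68 × 2,332/6,604 = €462,715.44; over-quota = €1,310,365.68 − €462,715.44 = €847,650.24.
In-quota duty = €462,715.44 × 5% = €23,135.77. Over-quota duty = €847,650.24 × 10% = €84,765.02.
Line duty = €23,135.77 + €84,765.02 = €107,900.79.
Total = €0.00 + €107,900.79 = €107,900.79.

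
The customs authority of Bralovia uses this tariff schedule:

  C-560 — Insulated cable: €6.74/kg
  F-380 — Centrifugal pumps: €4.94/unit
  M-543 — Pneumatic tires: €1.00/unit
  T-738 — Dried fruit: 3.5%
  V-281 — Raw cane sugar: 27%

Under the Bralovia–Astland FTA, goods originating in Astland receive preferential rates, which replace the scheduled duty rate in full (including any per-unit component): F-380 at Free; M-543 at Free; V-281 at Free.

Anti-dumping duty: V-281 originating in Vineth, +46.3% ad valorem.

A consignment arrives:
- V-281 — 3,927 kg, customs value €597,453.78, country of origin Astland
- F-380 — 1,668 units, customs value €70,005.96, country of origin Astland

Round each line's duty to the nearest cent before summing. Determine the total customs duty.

€0.00

Line 1 (V-281, Astland, 3,927 kg, €597,453.78):
Base rate for V-281 is 27%.
Origin Astland qualifies under the Bralovia–Astland agreement and V-281 is covered: preferential rate Free applies instead.
The additional-duty order on V-281 targets Vineth, not Astland; it does not apply.
Duty = €597,453.78 × 0% = €0.00.
Line 2 (F-380, Astland, 1,668 units, €70,005.96):
Base rate for F-380 is €4.94/unit.
Origin Astland qualifies under the Bralovia–Astland agreement and F-380 is covered: preferential rate Free applies instead.
Duty = €70,005.96 × 0% = €0.00.
Total = €0.00 + €0.00 = €0.00.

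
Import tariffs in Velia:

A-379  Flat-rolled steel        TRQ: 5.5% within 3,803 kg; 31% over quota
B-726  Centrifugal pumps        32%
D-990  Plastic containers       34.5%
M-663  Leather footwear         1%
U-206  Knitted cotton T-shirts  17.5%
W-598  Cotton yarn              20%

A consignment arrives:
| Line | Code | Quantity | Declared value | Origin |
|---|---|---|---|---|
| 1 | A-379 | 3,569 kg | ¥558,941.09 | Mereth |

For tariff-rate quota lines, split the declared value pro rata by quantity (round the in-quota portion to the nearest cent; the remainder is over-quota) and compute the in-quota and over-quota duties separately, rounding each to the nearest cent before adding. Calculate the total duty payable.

Line 1 (A-379, Mereth, 3,569 kg, ¥558,941.09):
Code A-379 is under a tariff-rate quota (threshold 3,803 kg). Quantity 3,569 kg is within the quota, so the in-quota rate 5.5% applies to the full value.
Duty = ¥558,941.09 × 5.5% = ¥30,741.76.

¥30,741.76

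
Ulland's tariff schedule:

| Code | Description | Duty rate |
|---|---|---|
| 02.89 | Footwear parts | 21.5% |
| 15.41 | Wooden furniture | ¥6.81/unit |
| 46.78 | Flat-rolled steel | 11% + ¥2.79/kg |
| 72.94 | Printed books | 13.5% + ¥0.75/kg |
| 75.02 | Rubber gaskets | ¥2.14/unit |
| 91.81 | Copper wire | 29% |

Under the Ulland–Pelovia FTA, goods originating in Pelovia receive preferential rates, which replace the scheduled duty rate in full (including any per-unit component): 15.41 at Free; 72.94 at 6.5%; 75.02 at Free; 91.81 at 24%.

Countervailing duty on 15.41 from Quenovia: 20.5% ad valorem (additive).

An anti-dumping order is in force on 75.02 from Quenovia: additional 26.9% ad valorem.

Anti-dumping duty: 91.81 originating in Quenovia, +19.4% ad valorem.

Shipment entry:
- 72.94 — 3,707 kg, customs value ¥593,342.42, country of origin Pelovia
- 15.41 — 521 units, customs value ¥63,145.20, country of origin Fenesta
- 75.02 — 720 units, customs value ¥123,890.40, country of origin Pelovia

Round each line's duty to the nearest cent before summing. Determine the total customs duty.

Line 1 (72.94, Pelovia, 3,707 kg, ¥593,342.42):
Base rate for 72.94 is 13.5% + ¥0.75/kg.
Origin Pelovia qualifies under the Ulland–Pelovia agreement and 72.94 is covered: preferential rate 6.5% applies instead.
Duty = ¥593,342.42 × 6.5% = ¥38,567.26.
Line 2 (15.41, Fenesta, 521 units, ¥63,145.20):
Base rate for 15.41 is ¥6.81/unit.
15.41 has an FTA preferential rate, but origin Fenesta is not Pelovia; base rate stands.
The additional-duty order on 15.41 targets Quenovia, not Fenesta; it does not apply.
Duty = 521 × ¥6.81 = ¥3,548.01.
Line 3 (75.02, Pelovia, 720 units, ¥123,890.40):
Base rate for 75.02 is ¥2.14/unit.
Origin Pelovia qualifies under the Ulland–Pelovia agreement and 75.02 is covered: preferential rate Free applies instead.
The additional-duty order on 75.02 targets Quenovia, not Pelovia; it does not apply.
Duty = ¥123,890.40 × 0% = ¥0.00.
Total = ¥38,567.26 + ¥3,548.01 + ¥0.00 = ¥42,115.27.

¥42,115.27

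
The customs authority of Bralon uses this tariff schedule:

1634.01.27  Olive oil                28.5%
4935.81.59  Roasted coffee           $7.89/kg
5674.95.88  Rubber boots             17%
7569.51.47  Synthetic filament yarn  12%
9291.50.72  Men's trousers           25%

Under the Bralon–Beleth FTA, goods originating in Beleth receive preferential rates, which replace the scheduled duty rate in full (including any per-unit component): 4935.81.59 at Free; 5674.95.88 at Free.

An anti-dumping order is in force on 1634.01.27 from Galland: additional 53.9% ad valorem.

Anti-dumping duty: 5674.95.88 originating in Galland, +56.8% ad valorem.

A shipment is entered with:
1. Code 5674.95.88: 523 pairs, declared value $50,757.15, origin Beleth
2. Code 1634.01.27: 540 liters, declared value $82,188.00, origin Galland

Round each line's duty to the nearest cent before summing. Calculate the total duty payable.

Line 1 (5674.95.88, Beleth, 523 pairs, $50,757.15):
Base rate for 5674.95.88 is 17%.
Origin Beleth qualifies under the Bralon–Beleth agreement and 5674.95.88 is covered: preferential rate Free applies instead.
The additional-duty order on 5674.95.88 targets Galland, not Beleth; it does not apply.
Duty = $50,757.15 × 0% = $0.00.
Line 2 (1634.01.27, Galland, 540 liters, $82,188.00):
Base rate for 1634.01.27 is 28.5%.
Additional duty on 1634.01.27 from Galland: +53.9%. Applied ad valorem rate: 28.5% + 53.9% = 82.4%.
Duty = $82,188.00 × 82.4% = $67,722.91.
Total = $0.00 + $67,722.91 = $67,722.91.

$67,722.91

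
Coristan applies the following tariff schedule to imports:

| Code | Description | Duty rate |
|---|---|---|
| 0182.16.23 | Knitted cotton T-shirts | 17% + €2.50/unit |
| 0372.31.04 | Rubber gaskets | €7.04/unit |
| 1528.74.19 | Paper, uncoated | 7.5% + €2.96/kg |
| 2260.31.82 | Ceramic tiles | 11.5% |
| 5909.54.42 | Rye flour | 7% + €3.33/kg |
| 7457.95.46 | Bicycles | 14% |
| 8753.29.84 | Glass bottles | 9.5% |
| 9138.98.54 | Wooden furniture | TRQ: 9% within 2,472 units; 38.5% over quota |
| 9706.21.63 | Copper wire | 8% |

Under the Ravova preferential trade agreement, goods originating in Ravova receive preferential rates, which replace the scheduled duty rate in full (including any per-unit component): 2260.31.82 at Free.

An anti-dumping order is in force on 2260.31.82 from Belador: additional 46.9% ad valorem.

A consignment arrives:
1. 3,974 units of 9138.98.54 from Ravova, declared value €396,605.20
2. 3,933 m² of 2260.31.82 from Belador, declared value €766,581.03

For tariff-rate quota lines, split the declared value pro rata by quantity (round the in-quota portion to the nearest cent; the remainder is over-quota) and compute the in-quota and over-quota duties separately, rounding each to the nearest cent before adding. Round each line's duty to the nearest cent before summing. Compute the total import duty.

Line 1 (9138.98.54, Ravova, 3,974 units, €396,605.20):
Code 9138.98.54 is under a tariff-rate quota (threshold 2,472 units). In-quota: 2,472 units at 9%; over-quota: 1,502 units at 38.5%.
Pro-rata value split: in-quota = €396,605.20 × 2,472/3,974 = €246,705.60; over-quota = €396,605.20 − €246,705.60 = €149,899.60.
In-quota duty = €246,705.60 × 9% = €22,203.50. Over-quota duty = €149,899.60 × 38.5% = €57,711.35.
Line duty = €22,203.50 + €57,711.35 = €79,914.85.
Line 2 (2260.31.82, Belador, 3,933 m², €766,581.03):
Base rate for 2260.31.82 is 11.5%.
2260.31.82 has an FTA preferential rate, but origin Belador is not Ravova; base rate stands.
Additional duty on 2260.31.82 from Belador: +46.9%. Applied ad valorem rate: 11.5% + 46.9% = 58.4%.
Duty = €766,581.03 × 58.4% = €447,683.32.
Total = €79,914.85 + €447,683.32 = €527,598.17.

€527,598.17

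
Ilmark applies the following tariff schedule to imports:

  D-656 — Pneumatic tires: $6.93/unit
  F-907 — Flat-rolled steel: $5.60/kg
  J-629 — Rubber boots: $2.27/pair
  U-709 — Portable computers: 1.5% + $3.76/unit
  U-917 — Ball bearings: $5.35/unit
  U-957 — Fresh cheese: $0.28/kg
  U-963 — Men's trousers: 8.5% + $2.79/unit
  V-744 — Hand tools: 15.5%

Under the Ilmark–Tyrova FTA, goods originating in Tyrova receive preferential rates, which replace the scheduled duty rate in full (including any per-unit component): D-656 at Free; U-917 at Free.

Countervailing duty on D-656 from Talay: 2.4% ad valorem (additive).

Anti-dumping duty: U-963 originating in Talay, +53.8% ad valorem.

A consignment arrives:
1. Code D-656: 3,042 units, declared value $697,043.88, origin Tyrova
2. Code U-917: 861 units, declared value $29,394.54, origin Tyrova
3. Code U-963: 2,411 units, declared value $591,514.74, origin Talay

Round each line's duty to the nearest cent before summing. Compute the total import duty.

Line 1 (D-656, Tyrova, 3,042 units, $697,043.88):
Base rate for D-656 is $6.93/unit.
Origin Tyrova qualifies under the Ilmark–Tyrova agreement and D-656 is covered: preferential rate Free applies instead.
The additional-duty order on D-656 targets Talay, not Tyrova; it does not apply.
Duty = $697,043.88 × 0% = $0.00.
Line 2 (U-917, Tyrova, 861 units, $29,394.54):
Base rate for U-917 is $5.35/unit.
Origin Tyrova qualifies under the Ilmark–Tyrova agreement and U-917 is covered: preferential rate Free applies instead.
Duty = $29,394.54 × 0% = $0.00.
Line 3 (U-963, Talay, 2,411 units, $591,514.74):
Base rate for U-963 is 8.5% + $2.79/unit.
Additional duty on U-963 from Talay: +53.8%. Applied ad valorem rate: 8.5% + 53.8% = 62.3%.
Duty = $591,514.74 × 62.3% + 2,411 × $2.79 = $375,240.37.
Total = $0.00 + $0.00 + $375,240.37 = $375,240.37.

$375,240.37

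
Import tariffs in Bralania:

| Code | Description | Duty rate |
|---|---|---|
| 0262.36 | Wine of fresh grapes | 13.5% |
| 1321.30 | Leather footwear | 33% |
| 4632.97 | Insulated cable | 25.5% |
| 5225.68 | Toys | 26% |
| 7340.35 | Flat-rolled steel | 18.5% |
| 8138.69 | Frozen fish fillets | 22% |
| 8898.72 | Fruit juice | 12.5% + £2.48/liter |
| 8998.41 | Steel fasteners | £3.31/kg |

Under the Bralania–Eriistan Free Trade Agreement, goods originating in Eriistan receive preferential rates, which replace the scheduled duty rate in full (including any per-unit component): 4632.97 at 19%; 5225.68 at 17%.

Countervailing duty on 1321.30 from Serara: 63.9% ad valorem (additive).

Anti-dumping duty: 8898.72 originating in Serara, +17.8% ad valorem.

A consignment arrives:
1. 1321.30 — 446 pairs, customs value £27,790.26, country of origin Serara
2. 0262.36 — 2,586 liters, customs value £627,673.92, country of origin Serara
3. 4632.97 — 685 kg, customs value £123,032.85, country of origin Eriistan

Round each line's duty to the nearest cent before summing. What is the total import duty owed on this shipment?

£135,040.98

Line 1 (1321.30, Serara, 446 pairs, £27,790.26):
Base rate for 1321.30 is 33%.
Additional duty on 1321.30 from Serara: +63.9%. Applied ad valorem rate: 33% + 63.9% = 96.9%.
Duty = £27,790.26 × 96.9% = £26,928.76.
Line 2 (0262.36, Serara, 2,586 liters, £627,673.92):
Base rate for 0262.36 is 13.5%.
Duty = £627,673.92 × 13.5% = £84,735.98.
Line 3 (4632.97, Eriistan, 685 kg, £123,032.85):
Base rate for 4632.97 is 25.5%.
Origin Eriistan qualifies under the Bralania–Eriistan agreement and 4632.97 is covered: preferential rate 19% applies instead.
Duty = £123,032.85 × 19% = £23,376.24.
Total = £26,928.76 + £84,735.98 + £23,376.24 = £135,040.98.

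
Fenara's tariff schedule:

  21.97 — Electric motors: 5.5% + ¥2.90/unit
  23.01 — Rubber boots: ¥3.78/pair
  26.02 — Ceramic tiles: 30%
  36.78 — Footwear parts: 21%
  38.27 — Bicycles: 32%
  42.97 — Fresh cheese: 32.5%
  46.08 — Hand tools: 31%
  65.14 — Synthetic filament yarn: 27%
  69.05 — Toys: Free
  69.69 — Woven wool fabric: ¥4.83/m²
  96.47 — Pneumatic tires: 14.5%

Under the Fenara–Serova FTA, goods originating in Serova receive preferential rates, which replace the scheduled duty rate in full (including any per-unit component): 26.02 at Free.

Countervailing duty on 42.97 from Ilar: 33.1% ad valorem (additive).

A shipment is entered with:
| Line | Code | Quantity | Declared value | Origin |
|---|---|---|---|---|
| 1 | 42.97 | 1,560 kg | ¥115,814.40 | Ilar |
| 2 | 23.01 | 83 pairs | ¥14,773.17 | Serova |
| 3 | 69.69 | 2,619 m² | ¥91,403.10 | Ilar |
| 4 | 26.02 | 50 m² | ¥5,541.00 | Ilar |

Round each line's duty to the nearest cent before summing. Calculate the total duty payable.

Line 1 (42.97, Ilar, 1,560 kg, ¥115,814.40):
Base rate for 42.97 is 32.5%.
Additional duty on 42.97 from Ilar: +33.1%. Applied ad valorem rate: 32.5% + 33.1% = 65.6%.
Duty = ¥115,814.40 × 65.6% = ¥75,974.25.
Line 2 (23.01, Serova, 83 pairs, ¥14,773.17):
Base rate for 23.01 is ¥3.78/pair.
Origin Serova is the FTA partner but 23.01 is not on the preference list; base rate stands.
Duty = 83 × ¥3.78 = ¥313.74.
Line 3 (69.69, Ilar, 2,619 m², ¥91,403.10):
Base rate for 69.69 is ¥4.83/m².
Duty = 2,619 × ¥4.83 = ¥12,649.77.
Line 4 (26.02, Ilar, 50 m², ¥5,541.00):
Base rate for 26.02 is 30%.
26.02 has an FTA preferential rate, but origin Ilar is not Serova; base rate stands.
Duty = ¥5,541.00 × 30% = ¥1,662.30.
Total = ¥75,974.25 + ¥313.74 + ¥12,649.77 + ¥1,662.30 = ¥90,600.06.

¥90,600.06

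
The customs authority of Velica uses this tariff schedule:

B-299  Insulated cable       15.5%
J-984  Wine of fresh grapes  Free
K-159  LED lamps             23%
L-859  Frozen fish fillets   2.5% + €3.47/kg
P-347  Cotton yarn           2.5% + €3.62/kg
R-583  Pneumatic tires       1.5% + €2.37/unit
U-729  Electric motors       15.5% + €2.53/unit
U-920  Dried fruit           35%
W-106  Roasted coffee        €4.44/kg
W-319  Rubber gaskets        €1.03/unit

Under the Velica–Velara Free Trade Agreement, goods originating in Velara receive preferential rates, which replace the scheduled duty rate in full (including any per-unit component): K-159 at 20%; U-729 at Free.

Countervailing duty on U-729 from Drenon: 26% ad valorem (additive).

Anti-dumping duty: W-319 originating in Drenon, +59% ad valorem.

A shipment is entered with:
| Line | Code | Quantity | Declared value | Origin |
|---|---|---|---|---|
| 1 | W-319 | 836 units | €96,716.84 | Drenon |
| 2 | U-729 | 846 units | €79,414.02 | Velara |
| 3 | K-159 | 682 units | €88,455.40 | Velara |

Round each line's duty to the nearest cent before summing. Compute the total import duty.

€75,615.10

Line 1 (W-319, Drenon, 836 units, €96,716.84):
Base rate for W-319 is €1.03/unit.
Additional duty on W-319 from Drenon: +59% ad valorem. Applied ad valorem rate = 59%.
Duty = €96,716.84 × 59% + 836 × €1.03 = €57,924.02.
Line 2 (U-729, Velara, 846 units, €79,414.02):
Base rate for U-729 is 15.5% + €2.53/unit.
Origin Velara qualifies under the Velica–Velara agreement and U-729 is covered: preferential rate Free applies instead.
The additional-duty order on U-729 targets Drenon, not Velara; it does not apply.
Duty = €79,414.02 × 0% = €0.00.
Line 3 (K-159, Velara, 682 units, €88,455.40):
Base rate for K-159 is 23%.
Origin Velara qualifies under the Velica–Velara agreement and K-159 is covered: preferential rate 20% applies instead.
Duty = €88,455.40 × 20% = €17,691.08.
Total = €57,924.02 + €0.00 + €17,691.08 = €75,615.10.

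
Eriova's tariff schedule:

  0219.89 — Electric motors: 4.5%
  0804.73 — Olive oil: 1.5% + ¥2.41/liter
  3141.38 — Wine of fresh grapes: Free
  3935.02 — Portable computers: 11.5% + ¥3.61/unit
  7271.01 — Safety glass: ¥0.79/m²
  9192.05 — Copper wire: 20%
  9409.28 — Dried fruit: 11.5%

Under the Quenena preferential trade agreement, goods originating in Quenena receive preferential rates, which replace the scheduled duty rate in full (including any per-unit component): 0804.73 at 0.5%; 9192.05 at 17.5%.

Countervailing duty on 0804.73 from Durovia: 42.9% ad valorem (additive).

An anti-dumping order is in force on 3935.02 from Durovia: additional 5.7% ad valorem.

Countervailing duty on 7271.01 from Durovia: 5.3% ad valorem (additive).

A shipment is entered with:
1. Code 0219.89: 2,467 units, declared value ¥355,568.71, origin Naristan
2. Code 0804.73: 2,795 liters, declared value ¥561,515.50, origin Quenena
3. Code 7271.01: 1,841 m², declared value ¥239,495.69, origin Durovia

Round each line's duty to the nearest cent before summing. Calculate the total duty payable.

¥32,955.83

Line 1 (0219.89, Naristan, 2,467 units, ¥355,568.71):
Base rate for 0219.89 is 4.5%.
Duty = ¥355,568.71 × 4.5% = ¥16,000.59.
Line 2 (0804.73, Quenena, 2,795 liters, ¥561,515.50):
Base rate for 0804.73 is 1.5% + ¥2.41/liter.
Origin Quenena qualifies under the Eriova–Quenena agreement and 0804.73 is covered: preferential rate 0.5% applies instead.
The additional-duty order on 0804.73 targets Durovia, not Quenena; it does not apply.
Duty = ¥561,515.50 × 0.5% = ¥2,807.58.
Line 3 (7271.01, Durovia, 1,841 m², ¥239,495.69):
Base rate for 7271.01 is ¥0.79/m².
Additional duty on 7271.01 from Durovia: +5.3% ad valorem. Applied ad valorem rate = 5.3%.
Duty = ¥239,495.69 × 5.3% + 1,841 × ¥0.79 = ¥14,147.66.
Total = ¥16,000.59 + ¥2,807.58 + ¥14,147.66 = ¥32,955.83.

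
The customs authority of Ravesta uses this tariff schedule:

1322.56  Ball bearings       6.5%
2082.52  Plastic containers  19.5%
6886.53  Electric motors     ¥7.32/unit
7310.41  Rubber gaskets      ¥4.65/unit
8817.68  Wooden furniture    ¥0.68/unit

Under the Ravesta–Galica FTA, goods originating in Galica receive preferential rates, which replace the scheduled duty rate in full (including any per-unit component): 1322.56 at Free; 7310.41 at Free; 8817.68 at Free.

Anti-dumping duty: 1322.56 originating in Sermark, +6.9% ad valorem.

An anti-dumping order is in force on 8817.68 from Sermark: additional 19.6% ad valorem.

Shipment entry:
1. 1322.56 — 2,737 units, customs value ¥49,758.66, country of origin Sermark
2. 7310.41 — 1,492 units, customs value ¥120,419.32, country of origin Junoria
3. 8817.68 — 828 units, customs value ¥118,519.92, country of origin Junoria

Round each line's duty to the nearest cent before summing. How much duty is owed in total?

¥14,168.50

Line 1 (1322.56, Sermark, 2,737 units, ¥49,758.66):
Base rate for 1322.56 is 6.5%.
1322.56 has an FTA preferential rate, but origin Sermark is not Galica; base rate stands.
Additional duty on 1322.56 from Sermark: +6.9%. Applied ad valorem rate: 6.5% + 6.9% = 13.4%.
Duty = ¥49,758.66 × 13.4% = ¥6,667.66.
Line 2 (7310.41, Junoria, 1,492 units, ¥120,419.32):
Base rate for 7310.41 is ¥4.65/unit.
7310.41 has an FTA preferential rate, but origin Junoria is not Galica; base rate stands.
Duty = 1,492 × ¥4.65 = ¥6,937.80.
Line 3 (8817.68, Junoria, 828 units, ¥118,519.92):
Base rate for 8817.68 is ¥0.68/unit.
8817.68 has an FTA preferential rate, but origin Junoria is not Galica; base rate stands.
The additional-duty order on 8817.68 targets Sermark, not Junoria; it does not apply.
Duty = 828 × ¥0.68 = ¥563.04.
Total = ¥6,667.66 + ¥6,937.80 + ¥563.04 = ¥14,168.50.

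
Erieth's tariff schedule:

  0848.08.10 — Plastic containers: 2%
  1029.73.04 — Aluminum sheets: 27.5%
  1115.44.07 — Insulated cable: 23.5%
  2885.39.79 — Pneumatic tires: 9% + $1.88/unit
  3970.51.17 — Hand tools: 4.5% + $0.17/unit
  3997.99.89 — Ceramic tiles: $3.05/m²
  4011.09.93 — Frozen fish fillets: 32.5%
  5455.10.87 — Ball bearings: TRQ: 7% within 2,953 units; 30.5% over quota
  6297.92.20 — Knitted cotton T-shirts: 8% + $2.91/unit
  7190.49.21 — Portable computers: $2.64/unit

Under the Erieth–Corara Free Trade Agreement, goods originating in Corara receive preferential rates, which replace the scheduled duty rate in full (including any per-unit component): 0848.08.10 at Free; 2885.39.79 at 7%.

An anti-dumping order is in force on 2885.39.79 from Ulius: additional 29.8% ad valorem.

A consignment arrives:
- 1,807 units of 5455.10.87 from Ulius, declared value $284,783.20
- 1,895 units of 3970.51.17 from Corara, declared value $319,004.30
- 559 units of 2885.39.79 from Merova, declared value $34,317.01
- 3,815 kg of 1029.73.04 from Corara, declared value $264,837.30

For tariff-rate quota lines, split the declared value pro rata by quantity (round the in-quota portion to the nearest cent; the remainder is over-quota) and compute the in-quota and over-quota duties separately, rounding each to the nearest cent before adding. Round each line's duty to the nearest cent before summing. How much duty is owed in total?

$111,581.87

Line 1 (5455.10.87, Ulius, 1,807 units, $284,783.20):
Code 5455.10.87 is under a tariff-rate quota (threshold 2,953 units). Quantity 1,807 units is within the quota, so the in-quota rate 7% applies to the full value.
Duty = $284,783.20 × 7% = $19,934.82.
Line 2 (3970.51.17, Corara, 1,895 units, $319,004.30):
Base rate for 3970.51.17 is 4.5% + $0.17/unit.
Origin Corara is the FTA partner but 3970.51.17 is not on the preference list; base rate stands.
Duty = $319,004.30 × 4.5% + 1,895 × $0.17 = $14,677.34.
Line 3 (2885.39.79, Merova, 559 units, $34,317.01):
Base rate for 2885.39.79 is 9% + $1.88/unit.
2885.39.79 has an FTA preferential rate, but origin Merova is not Corara; base rate stands.
The additional-duty order on 2885.39.79 targets Ulius, not Merova; it does not apply.
Duty = $34,317.01 × 9% + 559 × $1.88 = $4,139.45.
Line 4 (1029.73.04, Corara, 3,815 kg, $264,837.30):
Base rate for 1029.73.04 is 27.5%.
Origin Corara is the FTA partner but 1029.73.04 is not on the preference list; base rate stands.
Duty = $264,837.30 × 27.5% = $72,830.26.
Total = $19,934.82 + $14,677.34 + $4,139.45 + $72,830.26 = $111,581.87.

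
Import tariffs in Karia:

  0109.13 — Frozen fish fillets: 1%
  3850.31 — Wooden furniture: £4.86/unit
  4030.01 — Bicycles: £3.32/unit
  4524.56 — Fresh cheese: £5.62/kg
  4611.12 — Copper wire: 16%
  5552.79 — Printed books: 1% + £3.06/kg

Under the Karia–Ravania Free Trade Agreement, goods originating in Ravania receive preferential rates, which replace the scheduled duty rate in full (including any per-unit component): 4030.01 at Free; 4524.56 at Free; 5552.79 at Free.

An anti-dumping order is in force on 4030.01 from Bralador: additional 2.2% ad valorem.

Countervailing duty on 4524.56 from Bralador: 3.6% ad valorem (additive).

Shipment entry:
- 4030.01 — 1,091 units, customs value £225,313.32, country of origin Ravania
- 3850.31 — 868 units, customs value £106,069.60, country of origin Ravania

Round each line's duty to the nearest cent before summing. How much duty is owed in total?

Line 1 (4030.01, Ravania, 1,091 units, £225,313.32):
Base rate for 4030.01 is £3.32/unit.
Origin Ravania qualifies under the Karia–Ravania agreement and 4030.01 is covered: preferential rate Free applies instead.
The additional-duty order on 4030.01 targets Bralador, not Ravania; it does not apply.
Duty = £225,313.32 × 0% = £0.00.
Line 2 (3850.31, Ravania, 868 units, £106,069.60):
Base rate for 3850.31 is £4.86/unit.
Origin Ravania is the FTA partner but 3850.31 is not on the preference list; base rate stands.
Duty = 868 × £4.86 = £4,218.48.
Total = £0.00 + £4,218.48 = £4,218.48.

£4,218.48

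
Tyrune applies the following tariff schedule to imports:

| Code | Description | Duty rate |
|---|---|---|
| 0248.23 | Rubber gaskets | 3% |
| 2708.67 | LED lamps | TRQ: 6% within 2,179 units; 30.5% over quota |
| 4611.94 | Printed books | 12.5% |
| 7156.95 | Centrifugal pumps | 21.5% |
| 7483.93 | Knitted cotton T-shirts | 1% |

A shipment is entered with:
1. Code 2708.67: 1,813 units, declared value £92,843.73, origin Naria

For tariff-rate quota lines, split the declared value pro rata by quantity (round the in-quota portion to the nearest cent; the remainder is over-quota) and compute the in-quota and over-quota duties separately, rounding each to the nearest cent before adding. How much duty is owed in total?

Line 1 (2708.67, Naria, 1,813 units, £92,843.73):
Code 2708.67 is under a tariff-rate quota (threshold 2,179 units). Quantity 1,813 units is within the quota, so the in-quota rate 6% applies to the full value.
Duty = £92,843.73 × 6% = £5,570.62.

£5,570.62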